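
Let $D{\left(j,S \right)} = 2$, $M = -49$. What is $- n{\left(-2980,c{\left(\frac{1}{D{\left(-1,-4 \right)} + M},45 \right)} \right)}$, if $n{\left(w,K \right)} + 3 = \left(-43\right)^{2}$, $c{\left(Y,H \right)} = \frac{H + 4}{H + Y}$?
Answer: $-1846$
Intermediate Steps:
$c{\left(Y,H \right)} = \frac{4 + H}{H + Y}$
$n{\left(w,K \right)} = 1846$ ($n{\left(w,K \right)} = -3 + \left(-43\right)^{2} = -3 + 1849 = 1846$)
$- n{\left(-2980,c{\left(\frac{1}{D{\left(-1,-4 \right)} + M},45 \right)} \right)} = \left(-1\right) 1846 = -1846$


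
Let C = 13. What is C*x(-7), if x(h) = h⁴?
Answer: 31213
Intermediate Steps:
C*x(-7) = 13*(-7)⁴ = 13*2401 = 31213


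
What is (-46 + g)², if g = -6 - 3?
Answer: 3025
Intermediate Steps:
g = -9
(-46 + g)² = (-46 - 9)² = (-55)² = 3025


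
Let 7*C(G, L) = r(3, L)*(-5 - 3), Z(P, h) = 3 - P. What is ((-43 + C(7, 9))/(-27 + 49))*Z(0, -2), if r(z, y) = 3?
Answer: -975/154 ≈ -6.3312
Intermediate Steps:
C(G, L) = -24/7 (C(G, L) = (3*(-5 - 3))/7 = (3*(-8))/7 = (⅐)*(-24) = -24/7)
((-43 + C(7, 9))/(-27 + 49))*Z(0, -2) = ((-43 - 24/7)/(-27 + 49))*(3 - 1*0) = (-325/7/22)*(3 + 0) = -325/7*1/22*3 = -325/154*3 = -975/154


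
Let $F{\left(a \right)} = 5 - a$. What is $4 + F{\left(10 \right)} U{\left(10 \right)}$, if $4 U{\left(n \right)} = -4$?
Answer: $9$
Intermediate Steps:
$U{\left(n \right)} = -1$ ($U{\left(n \right)} = \frac{1}{4} \left(-4\right) = -1$)
$4 + F{\left(10 \right)} U{\left(10 \right)} = 4 + \left(5 - 10\right) \left(-1\right) = 4 - -5 = 4 + 5 = 9$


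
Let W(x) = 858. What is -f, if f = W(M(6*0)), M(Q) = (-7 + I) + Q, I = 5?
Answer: -858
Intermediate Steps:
M(Q) = -2 + Q (M(Q) = (-7 + 5) + Q = -2 + Q)
f = 858
-f = -1*858 = -858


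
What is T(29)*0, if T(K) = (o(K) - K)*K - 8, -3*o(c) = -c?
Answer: 0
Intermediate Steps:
o(c) = c/3 (o(c) = -(-1)*c/3 = c/3)
T(K) = -8 - 2*K**2/3 (T(K) = (K/3 - K)*K - 8 = (-2*K/3)*K - 8 = -2*K**2/3 - 8 = -8 - 2*K**2/3)
T(29)*0 = (-8 - 2/3*29**2)*0 = (-8 - 2/3*841)*0 = (-8 - 1682/3)*0 = -1706/3*0 = 0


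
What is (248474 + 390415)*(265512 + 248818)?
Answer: 328599779370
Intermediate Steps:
(248474 + 390415)*(265512 + 248818) = 638889*514330 = 328599779370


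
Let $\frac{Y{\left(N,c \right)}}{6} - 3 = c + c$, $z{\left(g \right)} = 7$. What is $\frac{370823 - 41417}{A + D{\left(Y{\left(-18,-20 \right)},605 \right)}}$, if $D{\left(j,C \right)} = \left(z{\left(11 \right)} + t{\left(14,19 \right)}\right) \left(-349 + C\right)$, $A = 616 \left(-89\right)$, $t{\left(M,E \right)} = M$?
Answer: $- \frac{23529}{3532} \approx -6.6617$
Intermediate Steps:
$Y{\left(N,c \right)} = 18 + 12 c$ ($Y{\left(N,c \right)} = 18 + 6 \left(c + c\right) = 18 + 6 \cdot 2 c = 18 + 12 c$)
$A = -54824$
$D{\left(j,C \right)} = -7329 + 21 C$ ($D{\left(j,C \right)} = \left(7 + 14\right) \left(-349 + C\right) = 21 \left(-349 + C\right) = -7329 + 21 C$)
$\frac{370823 - 41417}{A + D{\left(Y{\left(-18,-20 \right)},605 \right)}} = \frac{370823 - 41417}{-54824 + \left(-7329 + 21 \cdot 605\right)} = \frac{329406}{-54824 + \left(-7329 + 12705\right)} = \frac{329406}{-54824 + 5376} = \frac{329406}{-49448} = 329406 \left(- \frac{1}{49448}\right) = - \frac{23529}{3532}$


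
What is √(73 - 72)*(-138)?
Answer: -138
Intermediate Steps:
√(73 - 72)*(-138) = √1*(-138) = 1*(-138) = -138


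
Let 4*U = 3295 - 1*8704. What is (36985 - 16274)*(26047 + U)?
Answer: 2045811869/4 ≈ 5.1145e+8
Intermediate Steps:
U = -5409/4 (U = (3295 - 1*8704)/4 = (3295 - 8704)/4 = (¼)*(-5409) = -5409/4 ≈ -1352.3)
(36985 - 16274)*(26047 + U) = (36985 - 16274)*(26047 - 5409/4) = 20711*(98779/4) = 2045811869/4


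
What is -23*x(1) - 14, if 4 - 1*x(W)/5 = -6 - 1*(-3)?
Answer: -819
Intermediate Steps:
x(W) = 35 (x(W) = 20 - 5*(-6 - 1*(-3)) = 20 - 5*(-6 + 3) = 20 - 5*(-3) = 20 + 15 = 35)
-23*x(1) - 14 = -23*35 - 14 = -805 - 14 = -819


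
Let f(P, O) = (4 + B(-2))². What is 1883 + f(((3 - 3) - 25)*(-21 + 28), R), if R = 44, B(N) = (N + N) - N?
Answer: 1887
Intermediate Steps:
B(N) = N (B(N) = 2*N - N = N)
f(P, O) = 4 (f(P, O) = (4 - 2)² = 2² = 4)
1883 + f(((3 - 3) - 25)*(-21 + 28), R) = 1883 + 4 = 1887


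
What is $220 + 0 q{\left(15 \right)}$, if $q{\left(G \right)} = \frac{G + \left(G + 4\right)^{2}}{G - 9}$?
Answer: $220$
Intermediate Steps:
$q{\left(G \right)} = \frac{G + \left(4 + G\right)^{2}}{-9 + G}$
$220 + 0 q{\left(15 \right)} = 220 + 0 \frac{15 + \left(4 + 15\right)^{2}}{-9 + 15} = 220 + 0 \frac{15 + 19^{2}}{6} = 220 + 0 \frac{15 + 361}{6} = 220 + 0 \cdot \frac{1}{6} \cdot 376 = 220 + 0 \cdot \frac{188}{3} = 220 + 0 = 220$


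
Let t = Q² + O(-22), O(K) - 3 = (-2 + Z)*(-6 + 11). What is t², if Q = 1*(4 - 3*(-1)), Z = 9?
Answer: 7569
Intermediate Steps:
O(K) = 38 (O(K) = 3 + (-2 + 9)*(-6 + 11) = 3 + 7*5 = 3 + 35 = 38)
Q = 7 (Q = 1*(4 + 3) = 1*7 = 7)
t = 87 (t = 7² + 38 = 49 + 38 = 87)
t² = 87² = 7569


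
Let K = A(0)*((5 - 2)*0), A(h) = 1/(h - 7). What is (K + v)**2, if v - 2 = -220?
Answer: 47524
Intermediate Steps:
v = -218 (v = 2 - 220 = -218)
A(h) = 1/(-7 + h)
K = 0 (K = ((5 - 2)*0)/(-7 + 0) = (3*0)/(-7) = -1/7*0 = 0)
(K + v)**2 = (0 - 218)**2 = (-218)**2 = 47524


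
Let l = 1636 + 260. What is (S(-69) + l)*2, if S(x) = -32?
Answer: 3728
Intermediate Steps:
l = 1896
(S(-69) + l)*2 = (-32 + 1896)*2 = 1864*2 = 3728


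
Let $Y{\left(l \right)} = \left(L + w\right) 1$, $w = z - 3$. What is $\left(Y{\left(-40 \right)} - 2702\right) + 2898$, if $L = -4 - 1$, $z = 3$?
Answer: $191$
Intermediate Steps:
$L = -5$ ($L = -4 - 1 = -5$)
$w = 0$ ($w = 3 - 3 = 0$)
$Y{\left(l \right)} = -5$ ($Y{\left(l \right)} = \left(-5 + 0\right) 1 = \left(-5\right) 1 = -5$)
$\left(Y{\left(-40 \right)} - 2702\right) + 2898 = \left(-5 - 2702\right) + 2898 = -2707 + 2898 = 191$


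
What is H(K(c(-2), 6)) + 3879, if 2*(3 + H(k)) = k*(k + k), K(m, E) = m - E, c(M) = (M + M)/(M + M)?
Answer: 3901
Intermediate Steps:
c(M) = 1 (c(M) = (2*M)/((2*M)) = (2*M)*(1/(2*M)) = 1)
H(k) = -3 + k**2 (H(k) = -3 + (k*(k + k))/2 = -3 + (k*(2*k))/2 = -3 + (2*k**2)/2 = -3 + k**2)
H(K(c(-2), 6)) + 3879 = (-3 + (1 - 1*6)**2) + 3879 = (-3 + (1 - 6)**2) + 3879 = (-3 + (-5)**2) + 3879 = (-3 + 25) + 3879 = 22 + 3879 = 3901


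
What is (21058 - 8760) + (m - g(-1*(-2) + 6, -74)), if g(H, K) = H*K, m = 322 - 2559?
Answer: 10653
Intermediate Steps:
m = -2237
(21058 - 8760) + (m - g(-1*(-2) + 6, -74)) = (21058 - 8760) + (-2237 - (-1*(-2) + 6)*(-74)) = 12298 + (-2237 - (2 + 6)*(-74)) = 12298 + (-2237 - 8*(-74)) = 12298 + (-2237 - 1*(-592)) = 12298 + (-2237 + 592) = 12298 - 1645 = 10653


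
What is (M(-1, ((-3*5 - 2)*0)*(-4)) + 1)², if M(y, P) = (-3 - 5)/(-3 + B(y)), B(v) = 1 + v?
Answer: 121/9 ≈ 13.444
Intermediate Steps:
M(y, P) = -8/(-2 + y) (M(y, P) = (-3 - 5)/(-3 + (1 + y)) = -8/(-2 + y))
(M(-1, ((-3*5 - 2)*0)*(-4)) + 1)² = (-8/(-2 - 1) + 1)² = (-8/(-3) + 1)² = (-8*(-⅓) + 1)² = (8/3 + 1)² = (11/3)² = 121/9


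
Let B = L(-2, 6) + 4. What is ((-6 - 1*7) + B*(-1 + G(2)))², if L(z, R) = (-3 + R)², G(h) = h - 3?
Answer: 1521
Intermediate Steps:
G(h) = -3 + h
B = 13 (B = (-3 + 6)² + 4 = 3² + 4 = 9 + 4 = 13)
((-6 - 1*7) + B*(-1 + G(2)))² = ((-6 - 1*7) + 13*(-1 + (-3 + 2)))² = ((-6 - 7) + 13*(-1 - 1))² = (-13 + 13*(-2))² = (-13 - 26)² = (-39)² = 1521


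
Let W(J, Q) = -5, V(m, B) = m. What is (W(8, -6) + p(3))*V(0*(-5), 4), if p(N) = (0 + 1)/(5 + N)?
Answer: 0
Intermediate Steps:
p(N) = 1/(5 + N)
(W(8, -6) + p(3))*V(0*(-5), 4) = (-5 + 1/(5 + 3))*(0*(-5)) = (-5 + 1/8)*0 = (-5 + ⅛)*0 = -39/8*0 = 0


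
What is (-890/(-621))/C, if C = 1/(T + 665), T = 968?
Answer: 63190/27 ≈ 2340.4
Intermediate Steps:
C = 1/1633 (C = 1/(968 + 665) = 1/1633 ≈ 0.00061237)
(-890/(-621))/C = (-890/(-621))/(1/1633) = -890*(-1/621)*1633 = (890/621)*1633 = 63190/27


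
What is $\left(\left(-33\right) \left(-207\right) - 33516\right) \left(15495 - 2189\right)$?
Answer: $-355070610$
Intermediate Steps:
$\left(\left(-33\right) \left(-207\right) - 33516\right) \left(15495 - 2189\right) = \left(6831 - 33516\right) 13306 = \left(-26685\right) 13306 = -355070610$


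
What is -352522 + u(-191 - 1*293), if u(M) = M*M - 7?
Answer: -118273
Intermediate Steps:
u(M) = -7 + M² (u(M) = M² - 7 = -7 + M²)
-352522 + u(-191 - 1*293) = -352522 + (-7 + (-191 - 1*293)²) = -352522 + (-7 + (-191 - 293)²) = -352522 + (-7 + (-484)²) = -352522 + (-7 + 234256) = -352522 + 234249 = -118273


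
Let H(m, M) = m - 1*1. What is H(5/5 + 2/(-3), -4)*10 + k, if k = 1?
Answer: -17/3 ≈ -5.6667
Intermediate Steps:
H(m, M) = -1 + m (H(m, M) = m - 1 = -1 + m)
H(5/5 + 2/(-3), -4)*10 + k = (-1 + (5/5 + 2/(-3)))*10 + 1 = (-1 + (5*(⅕) + 2*(-⅓)))*10 + 1 = (-1 + (1 - ⅔))*10 + 1 = (-1 + ⅓)*10 + 1 = -⅔*10 + 1 = -20/3 + 1 = -17/3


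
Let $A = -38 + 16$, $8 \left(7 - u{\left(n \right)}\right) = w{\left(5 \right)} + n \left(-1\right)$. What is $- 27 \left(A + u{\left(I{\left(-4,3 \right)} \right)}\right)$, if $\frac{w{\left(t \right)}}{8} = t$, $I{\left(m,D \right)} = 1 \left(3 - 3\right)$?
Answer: $540$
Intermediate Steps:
$I{\left(m,D \right)} = 0$ ($I{\left(m,D \right)} = 1 \cdot 0 = 0$)
$w{\left(t \right)} = 8 t$
$u{\left(n \right)} = 2 + \frac{n}{8}$ ($u{\left(n \right)} = 7 - \frac{8 \cdot 5 + n \left(-1\right)}{8} = 7 - \frac{40 - n}{8} = 7 + \left(-5 + \frac{n}{8}\right) = 2 + \frac{n}{8}$)
$A = -22$
$- 27 \left(A + u{\left(I{\left(-4,3 \right)} \right)}\right) = - 27 \left(-22 + \left(2 + \frac{1}{8} \cdot 0\right)\right) = - 27 \left(-22 + \left(2 + 0\right)\right) = - 27 \left(-22 + 2\right) = \left(-27\right) \left(-20\right) = 540$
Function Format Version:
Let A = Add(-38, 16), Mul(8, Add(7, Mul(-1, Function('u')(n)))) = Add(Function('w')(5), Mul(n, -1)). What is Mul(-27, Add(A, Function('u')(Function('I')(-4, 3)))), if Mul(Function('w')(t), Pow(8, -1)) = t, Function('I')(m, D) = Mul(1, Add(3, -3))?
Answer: 540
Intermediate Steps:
Function('I')(m, D) = 0 (Function('I')(m, D) = Mul(1, 0) = 0)
Function('w')(t) = Mul(8, t)
Function('u')(n) = Add(2, Mul(Rational(1, 8), n)) (Function('u')(n) = Add(7, Mul(Rational(-1, 8), Add(Mul(8, 5), Mul(n, -1)))) = Add(7, Mul(Rational(-1, 8), Add(40, Mul(-1, n)))) = Add(7, Add(-5, Mul(Rational(1, 8), n))) = Add(2, Mul(Rational(1, 8), n)))
A = -22
Mul(-27, Add(A, Function('u')(Function('I')(-4, 3)))) = Mul(-27, Add(-22, Add(2, Mul(Rational(1, 8), 0)))) = Mul(-27, Add(-22, Add(2, 0))) = Mul(-27, Add(-22, 2)) = Mul(-27, -20) = 540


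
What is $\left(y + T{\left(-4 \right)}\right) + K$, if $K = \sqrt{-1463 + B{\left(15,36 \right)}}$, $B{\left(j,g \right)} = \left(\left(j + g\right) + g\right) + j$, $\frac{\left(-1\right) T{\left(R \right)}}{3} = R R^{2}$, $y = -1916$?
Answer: $-1724 + i \sqrt{1361} \approx -1724.0 + 36.892 i$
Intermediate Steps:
$T{\left(R \right)} = - 3 R^{3}$ ($T{\left(R \right)} = - 3 R R^{2} = - 3 R^{3}$)
$B{\left(j,g \right)} = 2 g + 2 j$ ($B{\left(j,g \right)} = \left(\left(g + j\right) + g\right) + j = \left(j + 2 g\right) + j = 2 g + 2 j$)
$K = i \sqrt{1361}$ ($K = \sqrt{-1463 + \left(2 \cdot 36 + 2 \cdot 15\right)} = \sqrt{-1463 + \left(72 + 30\right)} = \sqrt{-1463 + 102} = \sqrt{-1361} = i \sqrt{1361} \approx 36.892 i$)
$\left(y + T{\left(-4 \right)}\right) + K = \left(-1916 - 3 \left(-4\right)^{3}\right) + i \sqrt{1361} = \left(-1916 - -192\right) + i \sqrt{1361} = \left(-1916 + 192\right) + i \sqrt{1361} = -1724 + i \sqrt{1361}$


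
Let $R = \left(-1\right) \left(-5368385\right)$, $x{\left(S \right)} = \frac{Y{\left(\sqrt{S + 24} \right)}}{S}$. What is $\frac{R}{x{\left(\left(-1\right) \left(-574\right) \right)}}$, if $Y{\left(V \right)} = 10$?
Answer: $308145299$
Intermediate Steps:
$x{\left(S \right)} = \frac{10}{S}$
$R = 5368385$
$\frac{R}{x{\left(\left(-1\right) \left(-574\right) \right)}} = \frac{5368385}{10 \frac{1}{\left(-1\right) \left(-574\right)}} = \frac{5368385}{10 \cdot \frac{1}{574}} = \frac{5368385}{\frac{5}{287}} = 5368385 \cdot \frac{287}{5} = 308145299$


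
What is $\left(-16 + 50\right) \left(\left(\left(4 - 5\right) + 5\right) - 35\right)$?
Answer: $-1054$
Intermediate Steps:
$\left(-16 + 50\right) \left(\left(\left(4 - 5\right) + 5\right) - 35\right) = 34 \left(\left(-1 + 5\right) - 35\right) = 34 \left(4 - 35\right) = 34 \left(-31\right) = -1054$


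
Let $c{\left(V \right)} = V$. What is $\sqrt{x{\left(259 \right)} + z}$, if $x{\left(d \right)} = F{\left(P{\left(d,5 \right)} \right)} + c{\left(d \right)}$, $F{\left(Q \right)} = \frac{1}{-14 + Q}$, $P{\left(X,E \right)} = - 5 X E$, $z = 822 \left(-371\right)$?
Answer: $\frac{2 i \sqrt{356393502682}}{2163} \approx 552.0 i$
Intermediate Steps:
$z = -304962$
$P{\left(X,E \right)} = - 5 E X$
$x{\left(d \right)} = d + \frac{1}{-14 - 25 d}$ ($x{\left(d \right)} = \frac{1}{-14 - 25 d} + d = d + \frac{1}{-14 - 25 d}$)
$\sqrt{x{\left(259 \right)} + z} = \sqrt{\left(259 - \frac{1}{14 + 25 \cdot 259}\right) - 304962} = \sqrt{\left(259 - \frac{1}{14 + 6475}\right) - 304962} = \sqrt{\left(259 - \frac{1}{6489}\right) - 304962} = \sqrt{\frac{1680650}{6489} - 304962} = \sqrt{- \frac{1977217768}{6489}} = \frac{2 i \sqrt{356393502682}}{2163}$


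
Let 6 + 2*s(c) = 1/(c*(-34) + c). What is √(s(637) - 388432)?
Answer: I*√14011641304518/6006 ≈ 623.25*I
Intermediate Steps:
s(c) = -3 - 1/(66*c) (s(c) = -3 + 1/(2*(c*(-34) + c)) = -3 + 1/(2*(-34*c + c)) = -3 + 1/(2*((-33*c))) = -3 + (-1/(33*c))/2 = -3 - 1/(66*c))
√(s(637) - 388432) = √((-3 - 1/66/637) - 388432) = √((-3 - 1/66*1/637) - 388432) = √((-3 - 1/42042) - 388432) = √(-126127/42042 - 388432) = √(-16330584271/42042) = I*√14011641304518/6006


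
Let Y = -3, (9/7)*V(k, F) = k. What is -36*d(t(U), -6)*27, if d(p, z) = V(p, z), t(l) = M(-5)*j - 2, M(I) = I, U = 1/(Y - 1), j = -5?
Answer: -17388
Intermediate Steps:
V(k, F) = 7*k/9
U = -1/4 (U = 1/(-3 - 1) = 1/(-4) = -1/4 ≈ -0.25000)
t(l) = 23 (t(l) = -5*(-5) - 2 = 25 - 2 = 23)
d(p, z) = 7*p/9
-36*d(t(U), -6)*27 = -28*23*27 = -36*161/9*27 = -644*27 = -17388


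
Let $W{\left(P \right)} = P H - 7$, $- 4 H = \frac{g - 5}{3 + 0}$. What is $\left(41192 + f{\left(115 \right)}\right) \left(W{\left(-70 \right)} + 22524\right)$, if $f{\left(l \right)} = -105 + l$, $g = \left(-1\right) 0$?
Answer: $926543709$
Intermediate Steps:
$g = 0$
$H = \frac{5}{12}$ ($H = - \frac{\left(0 - 5\right) \frac{1}{3 + 0}}{4} = - \frac{\left(-5\right) \frac{1}{3}}{4} = \left(- \frac{1}{4}\right) \left(- \frac{5}{3}\right) = \frac{5}{12} \approx 0.41667$)
$W{\left(P \right)} = -7 + \frac{5 P}{12}$ ($W{\left(P \right)} = P \frac{5}{12} - 7 = \frac{5 P}{12} - 7 = -7 + \frac{5 P}{12}$)
$\left(41192 + f{\left(115 \right)}\right) \left(W{\left(-70 \right)} + 22524\right) = \left(41192 + \left(-105 + 115\right)\right) \left(\left(-7 + \frac{5}{12} \left(-70\right)\right) + 22524\right) = \left(41192 + 10\right) \left(\left(-7 - \frac{175}{6}\right) + 22524\right) = 41202 \left(- \frac{217}{6} + 22524\right) = 41202 \cdot \frac{134927}{6} = 926543709$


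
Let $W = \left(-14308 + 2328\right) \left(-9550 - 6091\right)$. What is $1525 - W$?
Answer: $-187377655$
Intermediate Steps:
$W = 187379180$ ($W = \left(-11980\right) \left(-15641\right) = 187379180$)
$1525 - W = 1525 - 187379180 = -187377655$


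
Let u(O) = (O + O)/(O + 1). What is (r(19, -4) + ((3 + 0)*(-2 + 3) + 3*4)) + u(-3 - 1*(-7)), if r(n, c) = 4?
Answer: 103/5 ≈ 20.600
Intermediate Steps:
u(O) = 2*O/(1 + O) (u(O) = (2*O)/(1 + O) = 2*O/(1 + O))
(r(19, -4) + ((3 + 0)*(-2 + 3) + 3*4)) + u(-3 - 1*(-7)) = (4 + ((3 + 0)*(-2 + 3) + 3*4)) + 2*(-3 - 1*(-7))/(1 + (-3 - 1*(-7))) = (4 + (3*1 + 12)) + 2*(-3 + 7)/(1 + (-3 + 7)) = (4 + (3 + 12)) + 2*4/(1 + 4) = (4 + 15) + 2*4/5 = 19 + 2*4*(⅕) = 19 + 8/5 = 103/5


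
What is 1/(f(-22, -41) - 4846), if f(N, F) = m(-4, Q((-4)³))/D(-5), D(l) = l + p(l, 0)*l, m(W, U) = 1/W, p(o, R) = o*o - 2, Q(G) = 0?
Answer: -480/2326079 ≈ -0.00020636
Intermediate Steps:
p(o, R) = -2 + o² (p(o, R) = o² - 2 = -2 + o²)
D(l) = l + l*(-2 + l²) (D(l) = l + (-2 + l²)*l = l + l*(-2 + l²))
f(N, F) = 1/480 (f(N, F) = 1/((-4)*((-5)³ - 1*(-5))) = -1/(4*(-125 + 5)) = -¼/(-120) = -¼*(-1/120) = 1/480)
1/(f(-22, -41) - 4846) = 1/(1/480 - 4846) = 1/(-2326079/480) = -480/2326079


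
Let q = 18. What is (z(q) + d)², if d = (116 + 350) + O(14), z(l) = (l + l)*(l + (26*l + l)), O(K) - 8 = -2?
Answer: 346555456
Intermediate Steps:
O(K) = 6 (O(K) = 8 - 2 = 6)
z(l) = 56*l² (z(l) = (2*l)*(l + 27*l) = (2*l)*(28*l) = 56*l²)
d = 472 (d = (116 + 350) + 6 = 466 + 6 = 472)
(z(q) + d)² = (56*18² + 472)² = (56*324 + 472)² = (18144 + 472)² = 18616² = 346555456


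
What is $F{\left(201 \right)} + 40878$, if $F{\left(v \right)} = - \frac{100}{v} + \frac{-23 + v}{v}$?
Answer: $\frac{2738852}{67} \approx 40878.0$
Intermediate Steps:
$F{\left(v \right)} = - \frac{100}{v} + \frac{-23 + v}{v}$
$F{\left(201 \right)} + 40878 = \frac{-123 + 201}{201} + 40878 = \frac{1}{201} \cdot 78 + 40878 = \frac{26}{67} + 40878 = \frac{2738852}{67}$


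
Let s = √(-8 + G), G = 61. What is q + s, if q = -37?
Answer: -37 + √53 ≈ -29.720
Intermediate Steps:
s = √53 (s = √(-8 + 61) = √53 ≈ 7.2801)
q + s = -37 + √53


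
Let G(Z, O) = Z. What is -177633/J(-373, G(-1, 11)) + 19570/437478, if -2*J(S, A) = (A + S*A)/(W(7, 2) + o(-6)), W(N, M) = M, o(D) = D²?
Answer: 246083646986/6780909 ≈ 36291.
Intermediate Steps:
J(S, A) = -A/76 - A*S/76 (J(S, A) = -(A + S*A)/(2*(2 + (-6)²)) = -(A + A*S)/(2*(2 + 36)) = -(A + A*S)/(2*38) = -(A/38 + A*S/38)/2 = -A/76 - A*S/76)
-177633/J(-373, G(-1, 11)) + 19570/437478 = -177633*76/(1 - 373) + 19570/437478 = -177633/((-1/76*(-1)*(-372))) + 19570*(1/437478) = -177633/(-93/19) + 9785/218739 = -177633*(-19/93) + 9785/218739 = 1125009/31 + 9785/218739 = 246083646986/6780909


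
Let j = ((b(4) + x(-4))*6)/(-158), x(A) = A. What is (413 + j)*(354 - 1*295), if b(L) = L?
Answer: 24367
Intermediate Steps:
j = 0 (j = ((4 - 4)*6)/(-158) = (0*6)*(-1/158) = 0*(-1/158) = 0)
(413 + j)*(354 - 1*295) = (413 + 0)*(354 - 1*295) = 413*(354 - 295) = 413*59 = 24367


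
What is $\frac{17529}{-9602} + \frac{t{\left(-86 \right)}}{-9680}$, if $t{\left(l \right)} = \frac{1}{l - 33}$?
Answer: $- \frac{10095998039}{5530367920} \approx -1.8256$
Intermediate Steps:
$t{\left(l \right)} = \frac{1}{-33 + l}$
$\frac{17529}{-9602} + \frac{t{\left(-86 \right)}}{-9680} = \frac{17529}{-9602} + \frac{1}{\left(-33 - 86\right) \left(-9680\right)} = 17529 \left(- \frac{1}{9602}\right) + \frac{1}{-119} \left(- \frac{1}{9680}\right) = - \frac{17529}{9602} - - \frac{1}{1151920} = - \frac{17529}{9602} + \frac{1}{1151920} = - \frac{10095998039}{5530367920}$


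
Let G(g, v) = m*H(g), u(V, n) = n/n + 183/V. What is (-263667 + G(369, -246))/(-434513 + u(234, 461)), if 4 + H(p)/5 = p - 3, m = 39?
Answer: 15060006/33891875 ≈ 0.44435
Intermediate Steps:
H(p) = -35 + 5*p (H(p) = -20 + 5*(p - 3) = -20 + 5*(-3 + p) = -20 + (-15 + 5*p) = -35 + 5*p)
u(V, n) = 1 + 183/V
G(g, v) = -1365 + 195*g (G(g, v) = 39*(-35 + 5*g) = -1365 + 195*g)
(-263667 + G(369, -246))/(-434513 + u(234, 461)) = (-263667 + (-1365 + 195*369))/(-434513 + (183 + 234)/234) = (-263667 + (-1365 + 71955))/(-434513 + (1/234)*417) = (-263667 + 70590)/(-434513 + 139/78) = -193077/(-33891875/78) = -193077*(-78/33891875) = 15060006/33891875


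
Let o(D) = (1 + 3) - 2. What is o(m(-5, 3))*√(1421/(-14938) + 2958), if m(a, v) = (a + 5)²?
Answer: √13470168646/1067 ≈ 108.77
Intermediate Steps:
m(a, v) = (5 + a)²
o(D) = 2 (o(D) = 4 - 2 = 2)
o(m(-5, 3))*√(1421/(-14938) + 2958) = 2*√(1421/(-14938) + 2958) = 2*√(1421*(-1/14938) + 2958) = 2*√(-203/2134 + 2958) = 2*√(6312169/2134) = 2*(√13470168646/2134) = √13470168646/1067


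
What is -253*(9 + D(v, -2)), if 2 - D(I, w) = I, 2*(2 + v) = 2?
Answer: -3036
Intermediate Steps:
v = -1 (v = -2 + (½)*2 = -2 + 1 = -1)
D(I, w) = 2 - I
-253*(9 + D(v, -2)) = -253*(9 + (2 - 1*(-1))) = -253*(9 + (2 + 1)) = -253*(9 + 3) = -253*12 = -3036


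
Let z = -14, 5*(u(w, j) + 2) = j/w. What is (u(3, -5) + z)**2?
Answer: 2401/9 ≈ 266.78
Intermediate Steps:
u(w, j) = -2 + j/(5*w) (u(w, j) = -2 + (j/w)/5 = -2 + j/(5*w))
(u(3, -5) + z)**2 = ((-2 + (1/5)*(-5)/3) - 14)**2 = ((-2 + (1/5)*(-5)*(1/3)) - 14)**2 = ((-2 - 1/3) - 14)**2 = (-7/3 - 14)**2 = (-49/3)**2 = 2401/9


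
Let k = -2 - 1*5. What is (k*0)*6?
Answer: 0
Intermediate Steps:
k = -7 (k = -2 - 5 = -7)
(k*0)*6 = -7*0*6 = 0*6 = 0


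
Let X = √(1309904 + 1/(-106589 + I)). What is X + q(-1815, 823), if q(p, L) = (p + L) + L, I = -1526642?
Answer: -169 + √3494094909585338113/1633231 ≈ 975.51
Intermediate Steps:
q(p, L) = p + 2*L (q(p, L) = (L + p) + L = p + 2*L)
X = √3494094909585338113/1633231 (X = √(1309904 + 1/(-106589 - 1526642)) = √(1309904 + 1/(-1633231)) = √(1309904 - 1/1633231) = √(2139375819823/1633231) = √3494094909585338113/1633231 ≈ 1144.5)
X + q(-1815, 823) = √3494094909585338113/1633231 + (-1815 + 2*823) = √3494094909585338113/1633231 + (-1815 + 1646) = √3494094909585338113/1633231 - 169 = -169 + √3494094909585338113/1633231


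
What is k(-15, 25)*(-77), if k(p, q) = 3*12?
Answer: -2772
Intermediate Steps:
k(p, q) = 36
k(-15, 25)*(-77) = 36*(-77) = -2772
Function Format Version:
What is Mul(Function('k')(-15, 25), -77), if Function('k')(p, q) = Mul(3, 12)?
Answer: -2772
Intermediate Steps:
Function('k')(p, q) = 36
Mul(Function('k')(-15, 25), -77) = Mul(36, -77) = -2772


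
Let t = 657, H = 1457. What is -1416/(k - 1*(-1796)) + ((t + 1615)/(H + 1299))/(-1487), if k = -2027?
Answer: 483540560/78889811 ≈ 6.1293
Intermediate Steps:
-1416/(k - 1*(-1796)) + ((t + 1615)/(H + 1299))/(-1487) = -1416/(-2027 - 1*(-1796)) + ((657 + 1615)/(1457 + 1299))/(-1487) = -1416/(-2027 + 1796) + (2272/2756)*(-1/1487) = -1416/(-231) + (2272*(1/2756))*(-1/1487) = -1416*(-1/231) + (568/689)*(-1/1487) = 472/77 - 568/1024543 = 483540560/78889811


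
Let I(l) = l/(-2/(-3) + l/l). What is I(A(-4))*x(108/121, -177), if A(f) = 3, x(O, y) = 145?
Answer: 261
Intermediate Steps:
I(l) = 3*l/5 (I(l) = l/(-2*(-⅓) + 1) = l/(⅔ + 1) = l/(5/3) = l*(⅗) = 3*l/5)
I(A(-4))*x(108/121, -177) = ((⅗)*3)*145 = (9/5)*145 = 261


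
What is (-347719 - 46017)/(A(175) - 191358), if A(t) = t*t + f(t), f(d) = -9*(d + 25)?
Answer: 56248/23219 ≈ 2.4225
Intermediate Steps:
f(d) = -225 - 9*d (f(d) = -9*(25 + d) = -225 - 9*d)
A(t) = -225 + t² - 9*t (A(t) = t*t + (-225 - 9*t) = t² + (-225 - 9*t) = -225 + t² - 9*t)
(-347719 - 46017)/(A(175) - 191358) = (-347719 - 46017)/((-225 + 175² - 9*175) - 191358) = -393736/((-225 + 30625 - 1575) - 191358) = -393736/(28825 - 191358) = -393736/(-162533) = -393736*(-1/162533) = 56248/23219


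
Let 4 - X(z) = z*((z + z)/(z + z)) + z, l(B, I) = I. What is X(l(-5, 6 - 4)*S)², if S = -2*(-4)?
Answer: 784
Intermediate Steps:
S = 8
X(z) = 4 - 2*z (X(z) = 4 - (z*((z + z)/(z + z)) + z) = 4 - (z*((2*z)/((2*z))) + z) = 4 - (z*((2*z)*(1/(2*z))) + z) = 4 - (z*1 + z) = 4 - (z + z) = 4 - 2*z)
X(l(-5, 6 - 4)*S)² = (4 - 2*(6 - 4)*8)² = (4 - 4*8)² = (4 - 2*16)² = (4 - 32)² = (-28)² = 784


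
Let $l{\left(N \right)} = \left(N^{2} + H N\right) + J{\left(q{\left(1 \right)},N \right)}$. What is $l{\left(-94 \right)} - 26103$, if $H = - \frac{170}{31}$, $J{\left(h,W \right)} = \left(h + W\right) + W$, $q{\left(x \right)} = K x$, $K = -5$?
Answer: $- \frac{525280}{31} \approx -16945.0$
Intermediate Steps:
$q{\left(x \right)} = - 5 x$
$J{\left(h,W \right)} = h + 2 W$ ($J{\left(h,W \right)} = \left(W + h\right) + W = h + 2 W$)
$H = - \frac{170}{31}$ ($H = \left(-170\right) \frac{1}{31} = - \frac{170}{31} \approx -5.4839$)
$l{\left(N \right)} = -5 + N^{2} - \frac{108 N}{31}$ ($l{\left(N \right)} = \left(N^{2} - \frac{170 N}{31}\right) + \left(\left(-5\right) 1 + 2 N\right) = \left(N^{2} - \frac{170 N}{31}\right) + \left(-5 + 2 N\right) = -5 + N^{2} - \frac{108 N}{31}$)
$l{\left(-94 \right)} - 26103 = \left(-5 + \left(-94\right)^{2} - - \frac{10152}{31}\right) - 26103 = \left(-5 + 8836 + \frac{10152}{31}\right) - 26103 = \frac{283913}{31} - 26103 = - \frac{525280}{31}$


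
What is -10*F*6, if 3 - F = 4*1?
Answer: 60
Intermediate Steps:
F = -1 (F = 3 - 4 = -1)
-10*F*6 = -10*(-1)*6 = 10*6 = 60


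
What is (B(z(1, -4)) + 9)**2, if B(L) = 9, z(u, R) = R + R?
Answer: 324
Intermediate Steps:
z(u, R) = 2*R
(B(z(1, -4)) + 9)**2 = (9 + 9)**2 = 18**2 = 324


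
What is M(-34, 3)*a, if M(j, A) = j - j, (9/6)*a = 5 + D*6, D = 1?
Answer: 0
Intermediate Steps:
a = 22/3 (a = 2*(5 + 1*6)/3 = 2*(5 + 6)/3 = (2/3)*11 = 22/3 ≈ 7.3333)
M(j, A) = 0
M(-34, 3)*a = 0*(22/3) = 0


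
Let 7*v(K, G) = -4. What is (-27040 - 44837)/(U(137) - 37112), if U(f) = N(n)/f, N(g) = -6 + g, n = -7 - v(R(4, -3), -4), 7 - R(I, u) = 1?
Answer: 68930043/35590495 ≈ 1.9368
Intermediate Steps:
R(I, u) = 6 (R(I, u) = 7 - 1*1 = 7 - 1 = 6)
v(K, G) = -4/7 (v(K, G) = (⅐)*(-4) = -4/7)
n = -45/7 (n = -7 - 1*(-4/7) = -7 + 4/7 = -45/7 ≈ -6.4286)
U(f) = -87/(7*f) (U(f) = (-6 - 45/7)/f = -87/(7*f))
(-27040 - 44837)/(U(137) - 37112) = (-27040 - 44837)/(-87/7/137 - 37112) = -71877/(-87/7*1/137 - 37112) = -71877/(-87/959 - 37112) = -71877/(-35590495/959) = -71877*(-959/35590495) = 68930043/35590495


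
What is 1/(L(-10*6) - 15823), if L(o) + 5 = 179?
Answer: -1/15649 ≈ -6.3902e-5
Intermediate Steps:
L(o) = 174 (L(o) = -5 + 179 = 174)
1/(L(-10*6) - 15823) = 1/(174 - 15823) = 1/(-15649) = -1/15649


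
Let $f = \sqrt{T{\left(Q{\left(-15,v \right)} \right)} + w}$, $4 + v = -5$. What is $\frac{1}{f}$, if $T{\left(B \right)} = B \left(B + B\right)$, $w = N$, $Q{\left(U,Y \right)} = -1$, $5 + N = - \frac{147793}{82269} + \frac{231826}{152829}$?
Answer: $- \frac{3 i \sqrt{711168239050426014}}{4581581134} \approx - 0.55219 i$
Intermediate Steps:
$v = -9$ ($v = -4 - 5 = -9$)
$N = - \frac{7375600912}{1397009889}$ ($N = -5 + \left(- \frac{147793}{82269} + \frac{231826}{152829}\right) = -5 - \frac{390551467}{1397009889} = - \frac{7375600912}{1397009889} \approx -5.2796$)
$w = - \frac{7375600912}{1397009889} \approx -5.2796$
$T{\left(B \right)} = 2 B^{2}$ ($T{\left(B \right)} = B 2 B = 2 B^{2}$)
$f = \frac{i \sqrt{711168239050426014}}{465669963}$ ($f = \sqrt{2 \left(-1\right)^{2} - \frac{7375600912}{1397009889}} = \sqrt{2 \cdot 1 - \frac{7375600912}{1397009889}} = \sqrt{2 - \frac{7375600912}{1397009889}} = \sqrt{- \frac{4581581134}{1397009889}} = \frac{i \sqrt{711168239050426014}}{465669963} \approx 1.811 i$)
$\frac{1}{f} = \frac{1}{\frac{1}{465669963} i \sqrt{711168239050426014}} = - \frac{3 i \sqrt{711168239050426014}}{4581581134}$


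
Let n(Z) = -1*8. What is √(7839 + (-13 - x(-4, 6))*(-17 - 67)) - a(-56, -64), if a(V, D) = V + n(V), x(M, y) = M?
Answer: 64 + 3*√955 ≈ 156.71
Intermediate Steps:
n(Z) = -8
a(V, D) = -8 + V (a(V, D) = V - 8 = -8 + V)
√(7839 + (-13 - x(-4, 6))*(-17 - 67)) - a(-56, -64) = √(7839 + (-13 - 1*(-4))*(-17 - 67)) - (-8 - 56) = √(7839 + (-13 + 4)*(-84)) - 1*(-64) = √(7839 - 9*(-84)) + 64 = √(7839 + 756) + 64 = √8595 + 64 = 3*√955 + 64 = 64 + 3*√955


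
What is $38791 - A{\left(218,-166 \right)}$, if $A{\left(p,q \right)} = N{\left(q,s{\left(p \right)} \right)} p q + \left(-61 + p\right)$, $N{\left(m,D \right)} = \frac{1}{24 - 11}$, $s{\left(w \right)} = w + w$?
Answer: $\frac{538430}{13} \approx 41418.0$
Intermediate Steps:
$s{\left(w \right)} = 2 w$
$N{\left(m,D \right)} = \frac{1}{13}$
$A{\left(p,q \right)} = -61 + p + \frac{p q}{13}$ ($A{\left(p,q \right)} = \frac{p}{13} q + \left(-61 + p\right) = \frac{p q}{13} + \left(-61 + p\right) = -61 + p + \frac{p q}{13}$)
$38791 - A{\left(218,-166 \right)} = 38791 - \left(-61 + 218 + \frac{1}{13} \cdot 218 \left(-166\right)\right) = 38791 - \left(-61 + 218 - \frac{36188}{13}\right) = 38791 - - \frac{34147}{13} = 38791 + \frac{34147}{13} = \frac{538430}{13}$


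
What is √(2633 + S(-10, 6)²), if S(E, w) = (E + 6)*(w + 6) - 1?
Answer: √5034 ≈ 70.951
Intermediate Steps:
S(E, w) = -1 + (6 + E)*(6 + w) (S(E, w) = (6 + E)*(6 + w) - 1 = -1 + (6 + E)*(6 + w))
√(2633 + S(-10, 6)²) = √(2633 + (35 + 6*(-10) + 6*6 - 10*6)²) = √(2633 + (35 - 60 + 36 - 60)²) = √(2633 + (-49)²) = √(2633 + 2401) = √5034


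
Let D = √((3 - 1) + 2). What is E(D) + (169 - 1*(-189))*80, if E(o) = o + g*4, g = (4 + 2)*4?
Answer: 28738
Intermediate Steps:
g = 24 (g = 6*4 = 24)
D = 2 (D = √(2 + 2) = √4 = 2)
E(o) = 96 + o (E(o) = o + 24*4 = o + 96 = 96 + o)
E(D) + (169 - 1*(-189))*80 = (96 + 2) + (169 - 1*(-189))*80 = 98 + (169 + 189)*80 = 98 + 358*80 = 98 + 28640 = 28738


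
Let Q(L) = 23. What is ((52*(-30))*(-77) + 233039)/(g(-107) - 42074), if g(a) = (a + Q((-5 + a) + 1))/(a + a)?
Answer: -37788013/4501876 ≈ -8.3938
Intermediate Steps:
g(a) = (23 + a)/(2*a) (g(a) = (a + 23)/(a + a) = (23 + a)/((2*a)) = (23 + a)*(1/(2*a)) = (23 + a)/(2*a))
((52*(-30))*(-77) + 233039)/(g(-107) - 42074) = ((52*(-30))*(-77) + 233039)/((1/2)*(23 - 107)/(-107) - 42074) = (-1560*(-77) + 233039)/((1/2)*(-1/107)*(-84) - 42074) = (120120 + 233039)/(42/107 - 42074) = 353159/(-4501876/107) = 353159*(-107/4501876) = -37788013/4501876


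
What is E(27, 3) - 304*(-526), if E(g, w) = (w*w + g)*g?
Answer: 160876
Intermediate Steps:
E(g, w) = g*(g + w²) (E(g, w) = (w² + g)*g = (g + w²)*g = g*(g + w²))
E(27, 3) - 304*(-526) = 27*(27 + 3²) - 304*(-526) = 27*(27 + 9) + 159904 = 27*36 + 159904 = 972 + 159904 = 160876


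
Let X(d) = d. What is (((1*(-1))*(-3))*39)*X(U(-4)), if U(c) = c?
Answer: -468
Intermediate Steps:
(((1*(-1))*(-3))*39)*X(U(-4)) = (((1*(-1))*(-3))*39)*(-4) = (-1*(-3)*39)*(-4) = (3*39)*(-4) = 117*(-4) = -468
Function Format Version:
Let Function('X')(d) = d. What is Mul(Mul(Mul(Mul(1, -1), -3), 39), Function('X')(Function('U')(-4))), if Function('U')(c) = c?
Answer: -468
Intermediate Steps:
Mul(Mul(Mul(Mul(1, -1), -3), 39), Function('X')(Function('U')(-4))) = Mul(Mul(Mul(Mul(1, -1), -3), 39), -4) = Mul(Mul(Mul(-1, -3), 39), -4) = Mul(Mul(3, 39), -4) = Mul(117, -4) = -468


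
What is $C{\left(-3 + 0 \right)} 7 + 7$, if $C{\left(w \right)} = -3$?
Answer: $-14$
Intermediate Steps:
$C{\left(-3 + 0 \right)} 7 + 7 = \left(-3\right) 7 + 7 = -21 + 7 = -14$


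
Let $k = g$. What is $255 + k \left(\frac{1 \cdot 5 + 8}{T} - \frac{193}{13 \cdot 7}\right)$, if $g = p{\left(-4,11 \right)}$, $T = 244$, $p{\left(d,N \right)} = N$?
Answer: $\frac{5157021}{22204} \approx 232.26$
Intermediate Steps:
$g = 11$
$k = 11$
$255 + k \left(\frac{1 \cdot 5 + 8}{T} - \frac{193}{13 \cdot 7}\right) = 255 + 11 \left(\frac{1 \cdot 5 + 8}{244} - \frac{193}{13 \cdot 7}\right) = 255 + 11 \left(\left(5 + 8\right) \frac{1}{244} - \frac{193}{91}\right) = 255 + 11 \left(13 \cdot \frac{1}{244} - \frac{193}{91}\right) = 255 + 11 \left(\frac{13}{244} - \frac{193}{91}\right) = 255 + 11 \left(- \frac{45909}{22204}\right) = 255 - \frac{504999}{22204} = \frac{5157021}{22204}$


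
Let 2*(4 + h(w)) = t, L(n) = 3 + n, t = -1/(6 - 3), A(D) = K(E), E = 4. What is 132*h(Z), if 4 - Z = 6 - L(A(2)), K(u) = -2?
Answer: -550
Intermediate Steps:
A(D) = -2
t = -1/3 ≈ -0.33333
Z = -1 (Z = 4 - (6 - (3 - 2)) = 4 - (6 - 1*1) = 4 - (6 - 1) = 4 - 1*5 = 4 - 5 = -1)
h(w) = -25/6 (h(w) = -4 + (1/2)*(-1/3) = -4 - 1/6 = -25/6)
132*h(Z) = 132*(-25/6) = -550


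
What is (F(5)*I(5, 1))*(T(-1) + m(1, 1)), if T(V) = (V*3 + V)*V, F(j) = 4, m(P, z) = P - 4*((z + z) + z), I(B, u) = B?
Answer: -140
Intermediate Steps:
m(P, z) = P - 12*z (m(P, z) = P - 4*(2*z + z) = P - 12*z)
T(V) = 4*V**2 (T(V) = (3*V + V)*V = (4*V)*V = 4*V**2)
(F(5)*I(5, 1))*(T(-1) + m(1, 1)) = (4*5)*(4*(-1)**2 + (1 - 12*1)) = 20*(4*1 + (1 - 12)) = 20*(4 - 11) = 20*(-7) = -140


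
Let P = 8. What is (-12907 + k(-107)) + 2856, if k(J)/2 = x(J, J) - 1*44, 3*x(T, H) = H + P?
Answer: -10205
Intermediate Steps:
x(T, H) = 8/3 + H/3 (x(T, H) = (H + 8)/3 = (8 + H)/3 = 8/3 + H/3)
k(J) = -248/3 + 2*J/3 (k(J) = 2*((8/3 + J/3) - 1*44) = 2*((8/3 + J/3) - 44) = 2*(-124/3 + J/3) = -248/3 + 2*J/3)
(-12907 + k(-107)) + 2856 = (-12907 + (-248/3 + (⅔)*(-107))) + 2856 = (-12907 + (-248/3 - 214/3)) + 2856 = (-12907 - 154) + 2856 = -13061 + 2856 = -10205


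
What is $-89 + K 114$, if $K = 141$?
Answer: $15985$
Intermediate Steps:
$-89 + K 114 = -89 + 141 \cdot 114 = -89 + 16074 = 15985$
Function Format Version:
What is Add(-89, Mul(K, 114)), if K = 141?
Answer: 15985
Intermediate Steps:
Add(-89, Mul(K, 114)) = Add(-89, Mul(141, 114)) = Add(-89, 16074) = 15985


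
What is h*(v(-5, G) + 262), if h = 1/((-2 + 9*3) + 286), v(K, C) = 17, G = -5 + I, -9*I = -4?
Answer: 279/311 ≈ 0.89711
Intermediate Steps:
I = 4/9 (I = -⅑*(-4) = 4/9 ≈ 0.44444)
G = -41/9 (G = -5 + 4/9 = -41/9 ≈ -4.5556)
h = 1/311 (h = 1/((-2 + 27) + 286) = 1/(25 + 286) = 1/311 ≈ 0.0032154)
h*(v(-5, G) + 262) = (17 + 262)/311 = (1/311)*279 = 279/311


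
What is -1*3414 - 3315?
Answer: -6729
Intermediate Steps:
-1*3414 - 3315 = -3414 - 3315 = -6729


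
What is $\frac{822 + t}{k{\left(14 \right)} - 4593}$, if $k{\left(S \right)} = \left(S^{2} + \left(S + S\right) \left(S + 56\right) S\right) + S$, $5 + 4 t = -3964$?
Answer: $- \frac{681}{92228} \approx -0.0073839$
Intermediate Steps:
$t = - \frac{3969}{4}$ ($t = - \frac{5}{4} + \frac{1}{4} \left(-3964\right) = - \frac{5}{4} - 991 = - \frac{3969}{4} \approx -992.25$)
$k{\left(S \right)} = S + S^{2} + 2 S^{2} \left(56 + S\right)$ ($k{\left(S \right)} = \left(S^{2} + 2 S \left(56 + S\right) S\right) + S = \left(S^{2} + 2 S^{2} \left(56 + S\right)\right) + S = S + S^{2} + 2 S^{2} \left(56 + S\right)$)
$\frac{822 + t}{k{\left(14 \right)} - 4593} = \frac{822 - \frac{3969}{4}}{14 \left(1 + 2 \cdot 14^{2} + 113 \cdot 14\right) - 4593} = - \frac{681}{4 \left(14 \left(1 + 2 \cdot 196 + 1582\right) - 4593\right)} = - \frac{681}{4 \left(14 \left(1 + 392 + 1582\right) - 4593\right)} = - \frac{681}{4 \left(14 \cdot 1975 - 4593\right)} = - \frac{681}{4 \left(27650 - 4593\right)} = - \frac{681}{4 \cdot 23057} = \left(- \frac{681}{4}\right) \frac{1}{23057} = - \frac{681}{92228}$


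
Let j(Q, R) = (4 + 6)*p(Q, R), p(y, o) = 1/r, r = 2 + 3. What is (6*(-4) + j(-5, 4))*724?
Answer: -15928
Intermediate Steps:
r = 5
p(y, o) = 1/5
j(Q, R) = 2 (j(Q, R) = (4 + 6)*(1/5) = 10*(1/5) = 2)
(6*(-4) + j(-5, 4))*724 = (6*(-4) + 2)*724 = (-24 + 2)*724 = -22*724 = -15928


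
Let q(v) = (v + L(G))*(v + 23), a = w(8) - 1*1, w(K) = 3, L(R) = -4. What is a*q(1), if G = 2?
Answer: -144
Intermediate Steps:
a = 2 (a = 3 - 1*1 = 3 - 1 = 2)
q(v) = (-4 + v)*(23 + v) (q(v) = (v - 4)*(v + 23) = (-4 + v)*(23 + v))
a*q(1) = 2*(-92 + 1² + 19*1) = 2*(-92 + 1 + 19) = 2*(-72) = -144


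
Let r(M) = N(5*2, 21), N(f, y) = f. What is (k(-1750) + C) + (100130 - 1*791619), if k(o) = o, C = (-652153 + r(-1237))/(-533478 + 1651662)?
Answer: -258389803373/372728 ≈ -6.9324e+5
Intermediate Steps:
r(M) = 10 (r(M) = 5*2 = 10)
C = -217381/372728 (C = (-652153 + 10)/(-533478 + 1651662) = -652143/1118184 = -652143*1/1118184 = -217381/372728 ≈ -0.58322)
(k(-1750) + C) + (100130 - 1*791619) = (-1750 - 217381/372728) + (100130 - 1*791619) = -652491381/372728 + (100130 - 791619) = -652491381/372728 - 691489 = -258389803373/372728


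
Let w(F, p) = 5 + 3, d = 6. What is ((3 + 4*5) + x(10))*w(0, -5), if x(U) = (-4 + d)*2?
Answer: 216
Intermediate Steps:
w(F, p) = 8
x(U) = 4 (x(U) = (-4 + 6)*2 = 2*2 = 4)
((3 + 4*5) + x(10))*w(0, -5) = ((3 + 4*5) + 4)*8 = ((3 + 20) + 4)*8 = (23 + 4)*8 = 27*8 = 216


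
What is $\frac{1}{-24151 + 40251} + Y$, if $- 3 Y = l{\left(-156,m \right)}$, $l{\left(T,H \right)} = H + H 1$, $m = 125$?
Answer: $- \frac{4024997}{48300} \approx -83.333$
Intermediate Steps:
$l{\left(T,H \right)} = 2 H$ ($l{\left(T,H \right)} = H + H = 2 H$)
$Y = - \frac{250}{3}$ ($Y = - \frac{2 \cdot 125}{3} = \left(- \frac{1}{3}\right) 250 = - \frac{250}{3} \approx -83.333$)
$\frac{1}{-24151 + 40251} + Y = \frac{1}{-24151 + 40251} - \frac{250}{3} = \frac{1}{16100} - \frac{250}{3} = - \frac{4024997}{48300}$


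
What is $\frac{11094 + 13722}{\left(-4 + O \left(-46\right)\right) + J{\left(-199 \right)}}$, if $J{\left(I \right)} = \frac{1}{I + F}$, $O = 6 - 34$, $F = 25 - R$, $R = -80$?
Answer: $\frac{2332704}{120695} \approx 19.327$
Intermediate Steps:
$F = 105$ ($F = 25 - -80 = 25 + 80 = 105$)
$O = -28$
$J{\left(I \right)} = \frac{1}{105 + I}$ ($J{\left(I \right)} = \frac{1}{I + 105} = \frac{1}{105 + I}$)
$\frac{11094 + 13722}{\left(-4 + O \left(-46\right)\right) + J{\left(-199 \right)}} = \frac{11094 + 13722}{\left(-4 - -1288\right) + \frac{1}{105 - 199}} = \frac{24816}{\left(-4 + 1288\right) + \frac{1}{-94}} = \frac{24816}{1284 - \frac{1}{94}} = \frac{24816}{\frac{120695}{94}} = 24816 \cdot \frac{94}{120695} = \frac{2332704}{120695}$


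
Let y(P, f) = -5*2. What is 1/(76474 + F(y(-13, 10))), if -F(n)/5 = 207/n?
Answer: 2/153155 ≈ 1.3059e-5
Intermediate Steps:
y(P, f) = -10
F(n) = -1035/n
1/(76474 + F(y(-13, 10))) = 1/(76474 - 1035/(-10)) = 1/(76474 - 1035*(-⅒)) = 1/(76474 + 207/2) = 1/(153155/2) = 2/153155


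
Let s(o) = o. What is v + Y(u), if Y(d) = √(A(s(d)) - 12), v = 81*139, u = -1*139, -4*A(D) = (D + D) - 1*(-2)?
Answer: 11259 + √57 ≈ 11267.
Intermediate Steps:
A(D) = -½ - D/2 (A(D) = -((D + D) - 1*(-2))/4 = -(2*D + 2)/4 = -(2 + 2*D)/4 = -½ - D/2)
u = -139
v = 11259
Y(d) = √(-25/2 - d/2) (Y(d) = √((-½ - d/2) - 12) = √(-25/2 - d/2))
v + Y(u) = 11259 + √(-50 - 2*(-139))/2 = 11259 + √(-50 + 278)/2 = 11259 + √228/2 = 11259 + (2*√57)/2 = 11259 + √57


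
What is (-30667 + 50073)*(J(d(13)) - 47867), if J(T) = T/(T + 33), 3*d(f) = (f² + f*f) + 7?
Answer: -68738002303/74 ≈ -9.2889e+8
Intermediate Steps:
d(f) = 7/3 + 2*f²/3 (d(f) = ((f² + f*f) + 7)/3 = ((f² + f²) + 7)/3 = (2*f² + 7)/3 = (7 + 2*f²)/3 = 7/3 + 2*f²/3)
J(T) = T/(33 + T)
(-30667 + 50073)*(J(d(13)) - 47867) = (-30667 + 50073)*((7/3 + (⅔)*13²)/(33 + (7/3 + (⅔)*13²)) - 47867) = 19406*((7/3 + (⅔)*169)/(33 + (7/3 + (⅔)*169)) - 47867) = 19406*((7/3 + 338/3)/(33 + (7/3 + 338/3)) - 47867) = 19406*(115/(33 + 115) - 47867) = 19406*(115/148 - 47867) = 19406*(-7084201/148) = -68738002303/74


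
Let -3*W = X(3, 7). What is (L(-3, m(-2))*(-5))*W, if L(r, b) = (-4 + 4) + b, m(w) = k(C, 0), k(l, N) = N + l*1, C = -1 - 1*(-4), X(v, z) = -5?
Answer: -25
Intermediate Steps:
C = 3 (C = -1 + 4 = 3)
k(l, N) = N + l
m(w) = 3 (m(w) = 0 + 3 = 3)
L(r, b) = b (L(r, b) = 0 + b = b)
W = 5/3 (W = -⅓*(-5) = 5/3 ≈ 1.6667)
(L(-3, m(-2))*(-5))*W = (3*(-5))*(5/3) = -15*5/3 = -25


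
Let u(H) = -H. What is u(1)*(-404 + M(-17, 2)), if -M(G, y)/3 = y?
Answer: 410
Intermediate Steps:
M(G, y) = -3*y
u(1)*(-404 + M(-17, 2)) = (-1*1)*(-404 - 3*2) = -(-404 - 6) = -1*(-410) = 410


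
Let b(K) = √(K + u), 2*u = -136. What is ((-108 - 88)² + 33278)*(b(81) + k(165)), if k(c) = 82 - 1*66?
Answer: 1147104 + 71694*√13 ≈ 1.4056e+6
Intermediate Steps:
u = -68 (u = (½)*(-136) = -68)
k(c) = 16 (k(c) = 82 - 66 = 16)
b(K) = √(-68 + K) (b(K) = √(K - 68) = √(-68 + K))
((-108 - 88)² + 33278)*(b(81) + k(165)) = ((-108 - 88)² + 33278)*(√(-68 + 81) + 16) = ((-196)² + 33278)*(√13 + 16) = (38416 + 33278)*(16 + √13) = 71694*(16 + √13) = 1147104 + 71694*√13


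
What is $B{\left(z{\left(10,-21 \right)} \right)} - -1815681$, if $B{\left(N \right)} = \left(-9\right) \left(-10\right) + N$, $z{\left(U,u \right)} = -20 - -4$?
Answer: $1815755$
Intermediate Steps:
$z{\left(U,u \right)} = -16$ ($z{\left(U,u \right)} = -20 + 4 = -16$)
$B{\left(N \right)} = 90 + N$
$B{\left(z{\left(10,-21 \right)} \right)} - -1815681 = \left(90 - 16\right) - -1815681 = 74 + 1815681 = 1815755$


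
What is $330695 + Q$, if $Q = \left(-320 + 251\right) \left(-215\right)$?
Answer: $345530$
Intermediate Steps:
$Q = 14835$ ($Q = \left(-69\right) \left(-215\right) = 14835$)
$330695 + Q = 330695 + 14835 = 345530$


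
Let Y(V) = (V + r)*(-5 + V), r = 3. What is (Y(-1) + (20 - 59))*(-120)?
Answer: 6120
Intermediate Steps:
Y(V) = (-5 + V)*(3 + V) (Y(V) = (V + 3)*(-5 + V) = (3 + V)*(-5 + V) = (-5 + V)*(3 + V))
(Y(-1) + (20 - 59))*(-120) = ((-15 + (-1)² - 2*(-1)) + (20 - 59))*(-120) = ((-15 + 1 + 2) - 39)*(-120) = (-12 - 39)*(-120) = -51*(-120) = 6120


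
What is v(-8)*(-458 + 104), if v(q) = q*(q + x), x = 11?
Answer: 8496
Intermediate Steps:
v(q) = q*(11 + q) (v(q) = q*(q + 11) = q*(11 + q))
v(-8)*(-458 + 104) = (-8*(11 - 8))*(-458 + 104) = -8*3*(-354) = -24*(-354) = 8496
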